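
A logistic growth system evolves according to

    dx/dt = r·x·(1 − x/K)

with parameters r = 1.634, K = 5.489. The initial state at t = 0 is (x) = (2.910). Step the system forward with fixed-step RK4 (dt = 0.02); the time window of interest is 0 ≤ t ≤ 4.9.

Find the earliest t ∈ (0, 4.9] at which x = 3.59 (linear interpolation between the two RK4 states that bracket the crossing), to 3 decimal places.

t=0.000: state=(2.910)
step 1 (dt=0.02): k1=(2.234), k2=(2.232), k3=(2.232), k4=(2.229); state += dt/6·(k1+2k2+2k3+k4)
t=0.020: state=(2.955)
t=0.040: state=(2.999)
t=0.060: state=(3.044)
continuing one RK4 step at a time; state shown every 10 steps (Δt=0.2):
t=0.200: state=(3.349)
t=0.300: state=(3.558)
next step: t=0.320: state=(3.598) — x has crossed 3.59
linear interpolation between t=0.300 (3.55774) and t=0.320 (3.59844) → t≈0.316

t = 0.316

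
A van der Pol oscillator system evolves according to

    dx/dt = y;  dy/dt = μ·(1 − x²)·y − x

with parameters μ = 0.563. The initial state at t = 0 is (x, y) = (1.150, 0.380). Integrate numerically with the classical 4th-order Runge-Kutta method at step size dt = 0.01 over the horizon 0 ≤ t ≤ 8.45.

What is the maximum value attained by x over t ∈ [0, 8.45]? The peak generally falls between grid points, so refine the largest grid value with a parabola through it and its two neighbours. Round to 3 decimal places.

max x = 1.945

t=0.000: state=(1.150, 0.380)
step 1 (dt=0.01): k1=(0.380, -1.219), k2=(0.374, -1.221), k3=(0.374, -1.221), k4=(0.368, -1.222); state += dt/6·(k1+2k2+2k3+k4)
t=0.010: state=(1.154, 0.368)
t=0.020: state=(1.157, 0.356)
t=0.030: state=(1.161, 0.343)
continuing one RK4 step at a time; state shown every 50 steps (Δt=0.5):
t=0.500: state=(1.187, -0.224)
t=1.000: state=(0.941, -0.748)
t=1.500: state=(0.443, -1.245)
t=2.000: state=(-0.298, -1.686)
t=2.500: state=(-1.143, -1.523)
t=3.000: state=(-1.666, -0.506)
t=3.500: state=(-1.682, 0.366)
t=4.000: state=(-1.359, 0.897)
t=4.500: state=(-0.791, 1.386)
t=5.000: state=(0.045, 1.963)
t=5.500: state=(1.093, 2.025)
t=6.000: state=(1.827, 0.781)
t=6.500: state=(1.916, -0.303)
t=7.000: state=(1.618, -0.840)
t=7.500: state=(1.093, -1.272)
t=8.000: state=(0.323, -1.832)
t=8.450: state=(-0.613, -2.252)
largest grid value and its neighbours: x(6.310)=1.94469, x(6.320)=1.94481, x(6.330)=1.94473
parabola through these three points peaks at t≈6.321 with x≈1.94481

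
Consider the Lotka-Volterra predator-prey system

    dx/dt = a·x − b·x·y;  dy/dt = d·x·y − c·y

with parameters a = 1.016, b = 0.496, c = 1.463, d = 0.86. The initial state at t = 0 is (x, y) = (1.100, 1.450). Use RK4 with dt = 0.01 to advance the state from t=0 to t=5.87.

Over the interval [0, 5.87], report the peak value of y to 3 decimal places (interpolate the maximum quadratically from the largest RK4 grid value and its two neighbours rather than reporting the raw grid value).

max y = 3.497

t=0.000: state=(1.100, 1.450)
step 1 (dt=0.01): k1=(0.326, -0.750), k2=(0.329, -0.746), k3=(0.329, -0.746), k4=(0.332, -0.742); state += dt/6·(k1+2k2+2k3+k4)
t=0.010: state=(1.103, 1.443)
t=0.020: state=(1.107, 1.435)
t=0.030: state=(1.110, 1.428)
continuing one RK4 step at a time; state shown every 20 steps (Δt=0.2):
t=0.200: state=(1.175, 1.316)
t=0.400: state=(1.271, 1.211)
t=0.600: state=(1.386, 1.136)
t=0.800: state=(1.522, 1.088)
t=1.000: state=(1.676, 1.069)
t=1.200: state=(1.846, 1.080)
t=1.400: state=(2.028, 1.125)
t=1.600: state=(2.215, 1.209)
t=1.800: state=(2.392, 1.341)
t=2.000: state=(2.543, 1.531)
t=2.200: state=(2.645, 1.787)
t=2.400: state=(2.673, 2.109)
t=2.600: state=(2.609, 2.483)
t=2.800: state=(2.451, 2.867)
t=3.000: state=(2.222, 3.200)
t=3.200: state=(1.958, 3.422)
t=3.400: state=(1.700, 3.497)
t=3.600: state=(1.476, 3.427)
t=3.800: state=(1.298, 3.245)
t=4.000: state=(1.167, 2.991)
t=4.200: state=(1.078, 2.706)
t=4.400: state=(1.024, 2.419)
t=4.600: state=(1.001, 2.148)
t=4.800: state=(1.003, 1.904)
t=5.000: state=(1.029, 1.691)
t=5.200: state=(1.076, 1.512)
t=5.400: state=(1.143, 1.366)
t=5.600: state=(1.230, 1.250)
t=5.800: state=(1.338, 1.163)
t=5.870: state=(1.380, 1.139)
largest grid value and its neighbours: y(3.390)=3.49678, y(3.400)=3.49693, y(3.410)=3.49671
parabola through these three points peaks at t≈3.399 with y≈3.49693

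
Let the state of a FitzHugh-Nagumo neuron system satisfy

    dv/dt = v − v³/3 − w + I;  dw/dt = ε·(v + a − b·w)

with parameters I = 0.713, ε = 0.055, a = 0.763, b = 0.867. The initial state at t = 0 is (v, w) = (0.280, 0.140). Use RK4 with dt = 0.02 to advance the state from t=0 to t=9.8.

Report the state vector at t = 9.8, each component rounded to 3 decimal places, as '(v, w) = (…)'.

t=0.000: state=(0.280, 0.140)
step 1 (dt=0.02): k1=(0.846, 0.051), k2=(0.853, 0.051), k3=(0.853, 0.051), k4=(0.860, 0.052); state += dt/6·(k1+2k2+2k3+k4)
t=0.020: state=(0.297, 0.141)
t=0.040: state=(0.314, 0.142)
t=0.060: state=(0.332, 0.143)
continuing one RK4 step at a time; state shown every 25 steps (Δt=0.5):
t=0.500: state=(0.790, 0.172)
t=1.000: state=(1.365, 0.218)
t=1.500: state=(1.729, 0.276)
t=2.000: state=(1.853, 0.339)
t=2.500: state=(1.872, 0.403)
t=3.000: state=(1.860, 0.465)
t=3.500: state=(1.839, 0.525)
t=4.000: state=(1.815, 0.583)
t=4.500: state=(1.791, 0.639)
t=5.000: state=(1.766, 0.693)
t=5.500: state=(1.741, 0.745)
t=6.000: state=(1.716, 0.795)
t=6.500: state=(1.691, 0.843)
t=7.000: state=(1.665, 0.890)
t=7.500: state=(1.640, 0.935)
t=8.000: state=(1.614, 0.977)
t=8.500: state=(1.588, 1.019)
t=9.000: state=(1.562, 1.058)
t=9.500: state=(1.535, 1.096)
t=9.800: state=(1.519, 1.118)

(v, w) = (1.519, 1.118)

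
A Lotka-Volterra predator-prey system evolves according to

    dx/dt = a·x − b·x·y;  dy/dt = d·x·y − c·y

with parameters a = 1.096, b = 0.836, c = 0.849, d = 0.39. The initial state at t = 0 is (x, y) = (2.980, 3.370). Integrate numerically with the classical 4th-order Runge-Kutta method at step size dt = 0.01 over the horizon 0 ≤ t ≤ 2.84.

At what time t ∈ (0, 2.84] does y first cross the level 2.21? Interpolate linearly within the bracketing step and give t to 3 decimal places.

t=0.000: state=(2.980, 3.370)
step 1 (dt=0.01): k1=(-5.130, 1.055), k2=(-5.098, 1.023), k3=(-5.098, 1.024), k4=(-5.067, 0.991); state += dt/6·(k1+2k2+2k3+k4)
t=0.010: state=(2.929, 3.380)
t=0.020: state=(2.879, 3.390)
t=0.030: state=(2.829, 3.399)
continuing one RK4 step at a time; state shown every 10 steps (Δt=0.1):
t=0.100: state=(2.500, 3.444)
t=0.200: state=(2.089, 3.459)
t=0.300: state=(1.748, 3.424)
t=0.400: state=(1.469, 3.348)
t=0.500: state=(1.245, 3.242)
t=0.600: state=(1.064, 3.115)
t=0.700: state=(0.921, 2.974)
t=0.800: state=(0.806, 2.825)
t=0.900: state=(0.715, 2.673)
t=1.000: state=(0.642, 2.521)
t=1.100: state=(0.584, 2.372)
t=1.200: state=(0.538, 2.227)
t=1.210: state=(0.534, 2.213)
next step: t=1.220: state=(0.530, 2.199) — y has crossed 2.21
linear interpolation between t=1.210 (2.21296) and t=1.220 (2.19881) → t≈1.212

t = 1.212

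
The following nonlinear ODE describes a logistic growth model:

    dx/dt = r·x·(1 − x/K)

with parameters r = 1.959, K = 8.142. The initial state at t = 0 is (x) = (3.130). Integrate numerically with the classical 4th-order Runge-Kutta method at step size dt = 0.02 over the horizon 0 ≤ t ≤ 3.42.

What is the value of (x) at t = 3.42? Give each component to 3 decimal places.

(x) = (8.126)

t=0.000: state=(3.130)
step 1 (dt=0.02): k1=(3.774), k2=(3.791), k3=(3.791), k4=(3.807); state += dt/6·(k1+2k2+2k3+k4)
t=0.020: state=(3.206)
t=0.040: state=(3.282)
t=0.060: state=(3.359)
continuing one RK4 step at a time; state shown every 10 steps (Δt=0.2):
t=0.200: state=(3.910)
t=0.400: state=(4.703)
t=0.600: state=(5.449)
t=0.800: state=(6.103)
t=1.000: state=(6.642)
t=1.200: state=(7.064)
t=1.400: state=(7.381)
t=1.600: state=(7.612)
t=1.800: state=(7.776)
t=2.000: state=(7.891)
t=2.200: state=(7.971)
t=2.400: state=(8.025)
t=2.600: state=(8.063)
t=2.800: state=(8.088)
t=3.000: state=(8.106)
t=3.200: state=(8.117)
t=3.400: state=(8.125)
t=3.420: state=(8.126)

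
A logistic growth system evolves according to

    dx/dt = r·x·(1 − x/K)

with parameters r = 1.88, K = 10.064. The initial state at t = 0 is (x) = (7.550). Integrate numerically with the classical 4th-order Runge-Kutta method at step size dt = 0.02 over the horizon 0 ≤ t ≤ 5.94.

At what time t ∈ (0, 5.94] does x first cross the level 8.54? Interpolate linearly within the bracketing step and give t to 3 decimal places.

t=0.000: state=(7.550)
step 1 (dt=0.02): k1=(3.546), k2=(3.512), k3=(3.512), k4=(3.479); state += dt/6·(k1+2k2+2k3+k4)
t=0.020: state=(7.620)
t=0.040: state=(7.689)
t=0.060: state=(7.757)
continuing one RK4 step at a time; state shown every 10 steps (Δt=0.2):
t=0.200: state=(8.191)
t=0.320: state=(8.511)
next step: t=0.340: state=(8.560) — x has crossed 8.54
linear interpolation between t=0.320 (8.51113) and t=0.340 (8.55987) → t≈0.332

t = 0.332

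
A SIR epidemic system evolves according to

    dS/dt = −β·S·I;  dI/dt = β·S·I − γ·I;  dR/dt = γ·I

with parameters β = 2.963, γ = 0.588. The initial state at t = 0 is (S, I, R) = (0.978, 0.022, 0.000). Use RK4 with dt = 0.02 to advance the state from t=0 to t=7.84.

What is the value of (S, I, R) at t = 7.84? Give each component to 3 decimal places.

(S, I, R) = (0.008, 0.031, 0.961)

t=0.000: state=(0.978, 0.022, 0.000)
step 1 (dt=0.02): k1=(-0.064, 0.051, 0.013), k2=(-0.065, 0.052, 0.013), k3=(-0.065, 0.052, 0.013), k4=(-0.067, 0.053, 0.014); state += dt/6·(k1+2k2+2k3+k4)
t=0.020: state=(0.977, 0.023, 0.000)
t=0.040: state=(0.975, 0.024, 0.001)
t=0.060: state=(0.974, 0.025, 0.001)
continuing one RK4 step at a time; state shown every 25 steps (Δt=0.5):
t=0.500: state=(0.921, 0.067, 0.012)
t=1.000: state=(0.775, 0.179, 0.046)
t=1.500: state=(0.524, 0.352, 0.124)
t=2.000: state=(0.281, 0.472, 0.248)
t=2.500: state=(0.138, 0.473, 0.389)
t=3.000: state=(0.071, 0.409, 0.520)
t=3.500: state=(0.041, 0.330, 0.628)
t=4.000: state=(0.027, 0.259, 0.715)
t=4.500: state=(0.019, 0.199, 0.782)
t=5.000: state=(0.015, 0.152, 0.833)
t=5.500: state=(0.012, 0.116, 0.872)
t=6.000: state=(0.010, 0.088, 0.902)
t=6.500: state=(0.009, 0.066, 0.924)
t=7.000: state=(0.009, 0.050, 0.941)
t=7.500: state=(0.008, 0.038, 0.954)
t=7.840: state=(0.008, 0.031, 0.961)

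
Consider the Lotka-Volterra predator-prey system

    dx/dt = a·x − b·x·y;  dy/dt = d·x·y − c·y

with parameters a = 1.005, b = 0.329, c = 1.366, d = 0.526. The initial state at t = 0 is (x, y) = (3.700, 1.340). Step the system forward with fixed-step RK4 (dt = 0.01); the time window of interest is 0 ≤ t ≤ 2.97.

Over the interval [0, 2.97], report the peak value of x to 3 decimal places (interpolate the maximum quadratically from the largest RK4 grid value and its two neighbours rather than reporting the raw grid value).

t=0.000: state=(3.700, 1.340)
step 1 (dt=0.01): k1=(2.087, 0.777), k2=(2.088, 0.787), k3=(2.088, 0.787), k4=(2.089, 0.797); state += dt/6·(k1+2k2+2k3+k4)
t=0.010: state=(3.721, 1.348)
t=0.020: state=(3.742, 1.356)
t=0.030: state=(3.763, 1.364)
continuing one RK4 step at a time; state shown every 10 steps (Δt=0.1):
t=0.100: state=(3.909, 1.428)
t=0.200: state=(4.117, 1.538)
t=0.300: state=(4.318, 1.675)
t=0.400: state=(4.507, 1.843)
t=0.500: state=(4.675, 2.047)
t=0.600: state=(4.813, 2.292)
t=0.700: state=(4.913, 2.583)
t=0.800: state=(4.962, 2.922)
t=0.900: state=(4.953, 3.310)
t=1.000: state=(4.878, 3.740)
t=1.100: state=(4.733, 4.202)
t=1.200: state=(4.522, 4.677)
t=1.300: state=(4.254, 5.140)
t=1.400: state=(3.944, 5.564)
t=1.500: state=(3.610, 5.920)
t=1.600: state=(3.270, 6.188)
t=1.700: state=(2.940, 6.355)
t=1.800: state=(2.634, 6.419)
t=1.900: state=(2.359, 6.384)
t=2.000: state=(2.118, 6.264)
t=2.100: state=(1.911, 6.074)
t=2.200: state=(1.737, 5.831)
t=2.300: state=(1.593, 5.552)
t=2.400: state=(1.475, 5.249)
t=2.500: state=(1.379, 4.935)
t=2.600: state=(1.303, 4.619)
t=2.700: state=(1.244, 4.309)
t=2.800: state=(1.200, 4.008)
t=2.900: state=(1.168, 3.720)
t=2.970: state=(1.153, 3.529)
largest grid value and its neighbours: x(0.830)=4.96618, x(0.840)=4.96621, x(0.850)=4.96562
parabola through these three points peaks at t≈0.836 with x≈4.96627

max x = 4.966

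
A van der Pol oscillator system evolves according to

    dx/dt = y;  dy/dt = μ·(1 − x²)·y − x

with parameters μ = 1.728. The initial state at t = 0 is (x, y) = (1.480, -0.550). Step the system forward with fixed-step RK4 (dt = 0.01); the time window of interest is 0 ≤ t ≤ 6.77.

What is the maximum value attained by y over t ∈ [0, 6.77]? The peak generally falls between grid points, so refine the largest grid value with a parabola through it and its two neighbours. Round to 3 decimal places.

t=0.000: state=(1.480, -0.550)
step 1 (dt=0.01): k1=(-0.550, -0.349), k2=(-0.552, -0.350), k3=(-0.552, -0.350), k4=(-0.554, -0.352); state += dt/6·(k1+2k2+2k3+k4)
t=0.010: state=(1.474, -0.554)
t=0.020: state=(1.469, -0.557)
t=0.030: state=(1.463, -0.561)
continuing one RK4 step at a time; state shown every 25 steps (Δt=0.25):
t=0.250: state=(1.331, -0.650)
t=0.500: state=(1.152, -0.793)
t=0.750: state=(0.927, -1.021)
t=1.000: state=(0.627, -1.419)
t=1.250: state=(0.191, -2.141)
t=1.500: state=(-0.475, -3.195)
t=1.750: state=(-1.320, -3.168)
t=2.000: state=(-1.879, -1.229)
t=2.250: state=(-2.016, -0.075)
t=2.500: state=(-1.984, 0.261)
t=2.750: state=(-1.904, 0.363)
t=3.000: state=(-1.806, 0.415)
t=3.250: state=(-1.696, 0.462)
t=3.500: state=(-1.574, 0.517)
t=3.750: state=(-1.436, 0.592)
t=4.000: state=(-1.276, 0.698)
t=4.250: state=(-1.083, 0.862)
t=4.500: state=(-0.836, 1.135)
t=4.750: state=(-0.497, 1.624)
t=5.000: state=(0.008, 2.492)
t=5.250: state=(0.763, 3.450)
t=5.500: state=(1.571, 2.572)
t=5.750: state=(1.961, 0.684)
t=6.000: state=(2.015, -0.093)
t=6.250: state=(1.960, -0.308)
t=6.500: state=(1.872, -0.383)
t=6.750: state=(1.770, -0.431)
t=6.770: state=(1.761, -0.434)
largest grid value and its neighbours: y(5.290)=3.48955, y(5.300)=3.48964, y(5.310)=3.48543
parabola through these three points peaks at t≈5.295 with y≈3.49013

max y = 3.490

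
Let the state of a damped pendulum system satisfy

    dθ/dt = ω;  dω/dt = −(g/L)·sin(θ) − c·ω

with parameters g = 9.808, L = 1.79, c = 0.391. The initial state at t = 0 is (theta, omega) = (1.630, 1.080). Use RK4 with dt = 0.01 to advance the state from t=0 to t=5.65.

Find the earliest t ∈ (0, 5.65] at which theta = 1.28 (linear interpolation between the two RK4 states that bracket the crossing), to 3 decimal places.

t = 0.610

t=0.000: state=(1.630, 1.080)
step 1 (dt=0.01): k1=(1.080, -5.892), k2=(1.051, -5.879), k3=(1.051, -5.879), k4=(1.021, -5.865); state += dt/6·(k1+2k2+2k3+k4)
t=0.010: state=(1.641, 1.021)
t=0.020: state=(1.650, 0.963)
t=0.030: state=(1.660, 0.904)
continuing one RK4 step at a time; state shown every 20 steps (Δt=0.2):
t=0.200: state=(1.732, -0.046)
t=0.400: state=(1.617, -1.088)
t=0.600: state=(1.301, -2.051)
t=0.610: state=(1.281, -2.096)
next step: t=0.620: state=(1.259, -2.140) — theta has crossed 1.28
linear interpolation between t=0.610 (1.28057) and t=0.620 (1.25940) → t≈0.610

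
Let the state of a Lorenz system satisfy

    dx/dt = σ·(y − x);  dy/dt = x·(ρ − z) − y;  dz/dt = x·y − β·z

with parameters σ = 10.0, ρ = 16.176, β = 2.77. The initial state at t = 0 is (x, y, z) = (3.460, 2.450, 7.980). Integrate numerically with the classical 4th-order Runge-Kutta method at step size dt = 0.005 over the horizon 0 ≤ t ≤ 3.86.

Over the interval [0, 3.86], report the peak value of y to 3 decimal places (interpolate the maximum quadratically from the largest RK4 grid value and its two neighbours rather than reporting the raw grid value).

t=0.000: state=(3.460, 2.450, 7.980)
step 1 (dt=0.005): k1=(-10.100, 25.908, -13.628), k2=(-9.200, 25.753, -13.373), k3=(-9.226, 25.770, -13.370), k4=(-8.350, 25.629, -13.116); state += dt/6·(k1+2k2+2k3+k4)
t=0.005: state=(3.414, 2.579, 7.913)
t=0.010: state=(3.376, 2.706, 7.849)
t=0.015: state=(3.347, 2.833, 7.787)
continuing one RK4 step at a time; state shown every 40 steps (Δt=0.2):
t=0.200: state=(5.766, 8.405, 8.264)
t=0.400: state=(10.364, 10.231, 19.517)
t=0.600: state=(4.991, 2.204, 17.899)
t=0.800: state=(2.636, 2.721, 11.351)
t=1.000: state=(4.468, 6.228, 8.859)
t=1.200: state=(8.998, 10.837, 15.099)
t=1.400: state=(7.291, 4.482, 19.611)
t=1.600: state=(3.554, 2.977, 13.624)
t=1.800: state=(4.349, 5.593, 10.226)
t=2.000: state=(7.957, 9.796, 13.737)
t=2.200: state=(7.989, 6.054, 19.216)
t=2.400: state=(4.429, 3.538, 14.832)
t=2.600: state=(4.612, 5.543, 11.393)
t=2.800: state=(7.473, 8.994, 13.690)
t=3.000: state=(7.939, 6.637, 18.402)
t=3.200: state=(5.030, 4.133, 15.305)
t=3.400: state=(4.971, 5.706, 12.261)
t=3.600: state=(7.261, 8.453, 14.019)
t=3.800: state=(7.684, 6.736, 17.704)
t=3.860: state=(6.993, 5.707, 17.510)
largest grid value and its neighbours: y(0.325)=11.84779, y(0.330)=11.85700, y(0.335)=11.85001
parabola through these three points peaks at t≈0.330 with y≈11.85704

max y = 11.857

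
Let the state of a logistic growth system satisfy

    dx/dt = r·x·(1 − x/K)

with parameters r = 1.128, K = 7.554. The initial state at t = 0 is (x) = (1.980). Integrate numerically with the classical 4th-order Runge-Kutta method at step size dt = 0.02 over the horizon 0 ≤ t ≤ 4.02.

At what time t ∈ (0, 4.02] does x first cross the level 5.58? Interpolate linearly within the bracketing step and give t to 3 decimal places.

t = 1.839

t=0.000: state=(1.980)
step 1 (dt=0.02): k1=(1.648), k2=(1.657), k3=(1.657), k4=(1.666); state += dt/6·(k1+2k2+2k3+k4)
t=0.020: state=(2.013)
t=0.040: state=(2.047)
t=0.060: state=(2.080)
continuing one RK4 step at a time; state shown every 10 steps (Δt=0.2):
t=0.200: state=(2.327)
t=0.400: state=(2.705)
t=0.600: state=(3.108)
t=0.800: state=(3.527)
t=1.000: state=(3.952)
t=1.200: state=(4.374)
t=1.400: state=(4.780)
t=1.600: state=(5.163)
t=1.800: state=(5.516)
t=1.820: state=(5.549)
next step: t=1.840: state=(5.582) — x has crossed 5.58
linear interpolation between t=1.820 (5.54896) and t=1.840 (5.58201) → t≈1.839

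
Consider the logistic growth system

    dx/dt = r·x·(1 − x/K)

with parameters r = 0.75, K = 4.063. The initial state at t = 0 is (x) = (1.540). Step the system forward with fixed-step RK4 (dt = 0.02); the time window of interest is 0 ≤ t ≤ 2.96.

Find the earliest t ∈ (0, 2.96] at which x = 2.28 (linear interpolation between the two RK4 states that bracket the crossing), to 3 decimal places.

t = 0.986

t=0.000: state=(1.540)
step 1 (dt=0.02): k1=(0.717), k2=(0.719), k3=(0.719), k4=(0.720); state += dt/6·(k1+2k2+2k3+k4)
t=0.020: state=(1.554)
t=0.040: state=(1.569)
t=0.060: state=(1.583)
continuing one RK4 step at a time; state shown every 5 steps (Δt=0.1):
t=0.100: state=(1.612)
t=0.200: state=(1.686)
t=0.300: state=(1.760)
t=0.400: state=(1.835)
t=0.500: state=(1.911)
t=0.600: state=(1.987)
t=0.700: state=(2.063)
t=0.800: state=(2.139)
t=0.900: state=(2.215)
t=0.980: state=(2.275)
next step: t=1.000: state=(2.290) — x has crossed 2.28
linear interpolation between t=0.980 (2.27545) and t=1.000 (2.29045) → t≈0.986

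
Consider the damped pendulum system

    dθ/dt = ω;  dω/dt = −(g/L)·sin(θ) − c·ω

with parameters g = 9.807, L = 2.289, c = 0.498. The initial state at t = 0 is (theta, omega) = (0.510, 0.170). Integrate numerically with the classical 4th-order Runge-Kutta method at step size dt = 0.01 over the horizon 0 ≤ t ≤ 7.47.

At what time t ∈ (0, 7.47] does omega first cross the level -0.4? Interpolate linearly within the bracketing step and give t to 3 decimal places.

t=0.000: state=(0.510, 0.170)
step 1 (dt=0.01): k1=(0.170, -2.176), k2=(0.159, -2.174), k3=(0.159, -2.174), k4=(0.148, -2.171); state += dt/6·(k1+2k2+2k3+k4)
t=0.010: state=(0.512, 0.148)
t=0.020: state=(0.513, 0.127)
t=0.030: state=(0.514, 0.105)
continuing one RK4 step at a time; state shown every 25 steps (Δt=0.25):
t=0.250: state=(0.487, -0.341)
t=0.280: state=(0.476, -0.395)
next step: t=0.290: state=(0.472, -0.412) — omega has crossed -0.4
linear interpolation between t=0.280 (-0.39457) and t=0.290 (-0.41212) → t≈0.283

t = 0.283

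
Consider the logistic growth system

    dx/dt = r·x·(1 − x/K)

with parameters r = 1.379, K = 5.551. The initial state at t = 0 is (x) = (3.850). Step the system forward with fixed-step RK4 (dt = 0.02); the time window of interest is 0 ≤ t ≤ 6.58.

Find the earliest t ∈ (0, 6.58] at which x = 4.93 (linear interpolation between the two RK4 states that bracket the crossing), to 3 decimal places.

t = 0.910

t=0.000: state=(3.850)
step 1 (dt=0.02): k1=(1.627), k2=(1.618), k3=(1.618), k4=(1.609); state += dt/6·(k1+2k2+2k3+k4)
t=0.020: state=(3.882)
t=0.040: state=(3.914)
t=0.060: state=(3.946)
continuing one RK4 step at a time; state shown every 25 steps (Δt=0.5):
t=0.500: state=(4.544)
t=0.900: state=(4.922)
next step: t=0.920: state=(4.938) — x has crossed 4.93
linear interpolation between t=0.900 (4.92234) and t=0.920 (4.93756) → t≈0.910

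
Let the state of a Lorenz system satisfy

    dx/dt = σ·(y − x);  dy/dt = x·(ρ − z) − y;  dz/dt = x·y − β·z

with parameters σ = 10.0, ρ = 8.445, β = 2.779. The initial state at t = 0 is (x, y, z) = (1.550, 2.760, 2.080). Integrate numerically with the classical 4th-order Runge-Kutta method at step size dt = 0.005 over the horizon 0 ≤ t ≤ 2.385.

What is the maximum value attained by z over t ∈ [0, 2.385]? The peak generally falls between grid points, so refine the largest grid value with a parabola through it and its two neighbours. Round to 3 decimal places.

max z = 10.688

t=0.000: state=(1.550, 2.760, 2.080)
step 1 (dt=0.005): k1=(12.100, 7.106, -1.502), k2=(11.975, 7.286, -1.380), k3=(11.983, 7.284, -1.381), k4=(11.865, 7.462, -1.259); state += dt/6·(k1+2k2+2k3+k4)
t=0.005: state=(1.610, 2.796, 2.073)
t=0.010: state=(1.669, 2.835, 2.067)
t=0.015: state=(1.727, 2.874, 2.063)
continuing one RK4 step at a time; state shown every 20 steps (Δt=0.1):
t=0.100: state=(2.660, 3.779, 2.189)
t=0.200: state=(3.894, 5.254, 2.968)
t=0.300: state=(5.334, 6.788, 4.727)
t=0.400: state=(6.584, 7.488, 7.417)
t=0.500: state=(6.897, 6.561, 9.885)
t=0.600: state=(6.005, 4.695, 10.682)
t=0.700: state=(4.608, 3.269, 9.891)
t=0.800: state=(3.500, 2.658, 8.502)
t=0.900: state=(2.923, 2.593, 7.153)
t=1.000: state=(2.795, 2.846, 6.084)
t=1.100: state=(2.994, 3.328, 5.382)
t=1.200: state=(3.444, 4.001, 5.106)
t=1.300: state=(4.084, 4.789, 5.321)
t=1.400: state=(4.806, 5.512, 6.053)
t=1.500: state=(5.415, 5.884, 7.168)
t=1.600: state=(5.670, 5.690, 8.272)
t=1.700: state=(5.459, 5.044, 8.892)
t=1.800: state=(4.927, 4.328, 8.851)
t=1.900: state=(4.352, 3.838, 8.338)
t=2.000: state=(3.943, 3.648, 7.651)
t=2.100: state=(3.768, 3.711, 7.020)
t=2.200: state=(3.815, 3.958, 6.579)
t=2.300: state=(4.034, 4.319, 6.399)
t=2.385: state=(4.307, 4.655, 6.473)
largest grid value and its neighbours: z(0.585)=10.68481, z(0.590)=10.68813, z(0.595)=10.68705
parabola through these three points peaks at t≈0.591 with z≈10.68827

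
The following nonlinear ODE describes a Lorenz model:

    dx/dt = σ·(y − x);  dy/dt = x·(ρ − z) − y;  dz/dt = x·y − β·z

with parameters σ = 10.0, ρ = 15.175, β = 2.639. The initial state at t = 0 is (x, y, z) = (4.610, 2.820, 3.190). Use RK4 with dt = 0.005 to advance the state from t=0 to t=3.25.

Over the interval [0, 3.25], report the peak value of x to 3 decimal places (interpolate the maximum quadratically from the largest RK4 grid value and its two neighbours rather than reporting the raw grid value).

t=0.000: state=(4.610, 2.820, 3.190)
step 1 (dt=0.005): k1=(-17.900, 52.431, 4.582), k2=(-16.142, 51.711, 5.024), k3=(-16.204, 51.761, 5.026), k4=(-14.502, 51.087, 5.459); state += dt/6·(k1+2k2+2k3+k4)
t=0.005: state=(4.529, 3.079, 3.215)
t=0.010: state=(4.465, 3.331, 3.245)
t=0.015: state=(4.415, 3.578, 3.278)
continuing one RK4 step at a time; state shown every 40 steps (Δt=0.2):
t=0.200: state=(8.433, 12.100, 9.639)
t=0.400: state=(8.997, 4.763, 21.920)
t=0.600: state=(2.012, 0.427, 14.212)
t=0.800: state=(1.036, 1.201, 8.524)
t=1.000: state=(2.201, 3.298, 5.566)
t=1.200: state=(6.231, 9.274, 7.487)
t=1.400: state=(10.224, 8.933, 20.028)
t=1.600: state=(3.917, 1.371, 16.480)
t=1.800: state=(1.859, 1.891, 10.248)
t=2.000: state=(3.166, 4.473, 7.219)
t=2.200: state=(7.365, 9.999, 10.538)
t=2.400: state=(8.844, 6.684, 19.625)
t=2.600: state=(3.753, 2.162, 15.002)
t=2.800: state=(2.871, 3.314, 10.024)
t=3.000: state=(5.144, 6.967, 9.081)
t=3.200: state=(8.760, 9.546, 15.704)
t=3.250: state=(8.857, 8.432, 17.514)
largest grid value and its neighbours: x(0.305)=11.10521, x(0.310)=11.11707, x(0.315)=11.11427
parabola through these three points peaks at t≈0.312 with x≈11.11777

max x = 11.118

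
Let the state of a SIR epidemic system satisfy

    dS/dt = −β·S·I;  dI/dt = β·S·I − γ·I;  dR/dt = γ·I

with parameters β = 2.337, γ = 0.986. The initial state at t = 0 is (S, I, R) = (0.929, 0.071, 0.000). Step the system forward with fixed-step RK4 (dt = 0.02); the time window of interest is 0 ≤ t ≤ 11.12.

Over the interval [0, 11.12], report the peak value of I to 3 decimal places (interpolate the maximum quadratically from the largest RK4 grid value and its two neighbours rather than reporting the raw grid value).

t=0.000: state=(0.929, 0.071, 0.000)
step 1 (dt=0.02): k1=(-0.154, 0.084, 0.070), k2=(-0.156, 0.085, 0.071), k3=(-0.156, 0.085, 0.071), k4=(-0.157, 0.086, 0.072); state += dt/6·(k1+2k2+2k3+k4)
t=0.020: state=(0.926, 0.073, 0.001)
t=0.040: state=(0.923, 0.074, 0.003)
t=0.060: state=(0.919, 0.076, 0.004)
continuing one RK4 step at a time; state shown every 25 steps (Δt=0.5):
t=0.500: state=(0.831, 0.122, 0.047)
t=1.000: state=(0.696, 0.182, 0.122)
t=1.500: state=(0.546, 0.230, 0.224)
t=2.000: state=(0.412, 0.245, 0.343)
t=2.500: state=(0.312, 0.228, 0.460)
t=3.000: state=(0.244, 0.192, 0.564)
t=3.500: state=(0.200, 0.152, 0.649)
t=4.000: state=(0.171, 0.115, 0.714)
t=4.500: state=(0.152, 0.085, 0.763)
t=5.000: state=(0.140, 0.061, 0.799)
t=5.500: state=(0.132, 0.044, 0.825)
t=6.000: state=(0.126, 0.031, 0.843)
t=6.500: state=(0.122, 0.022, 0.856)
t=7.000: state=(0.120, 0.015, 0.865)
t=7.500: state=(0.118, 0.011, 0.871)
t=8.000: state=(0.117, 0.008, 0.876)
t=8.500: state=(0.116, 0.005, 0.879)
t=9.000: state=(0.115, 0.004, 0.881)
t=9.500: state=(0.115, 0.003, 0.883)
t=10.000: state=(0.114, 0.002, 0.884)
t=10.500: state=(0.114, 0.001, 0.885)
t=11.000: state=(0.114, 0.001, 0.885)
t=11.120: state=(0.114, 0.001, 0.885)
largest grid value and its neighbours: I(1.940)=0.24504, I(1.960)=0.24507, I(1.980)=0.24504
parabola through these three points peaks at t≈1.959 with I≈0.24507

max I = 0.245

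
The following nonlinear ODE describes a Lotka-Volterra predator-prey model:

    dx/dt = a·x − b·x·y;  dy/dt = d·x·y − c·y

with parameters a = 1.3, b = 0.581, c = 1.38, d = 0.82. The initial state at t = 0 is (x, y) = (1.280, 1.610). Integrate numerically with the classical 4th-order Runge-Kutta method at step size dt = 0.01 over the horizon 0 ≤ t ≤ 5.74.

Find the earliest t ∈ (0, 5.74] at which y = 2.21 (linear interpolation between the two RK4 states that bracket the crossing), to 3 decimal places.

t=0.000: state=(1.280, 1.610)
step 1 (dt=0.01): k1=(0.467, -0.532), k2=(0.470, -0.528), k3=(0.469, -0.528), k4=(0.472, -0.524); state += dt/6·(k1+2k2+2k3+k4)
t=0.010: state=(1.285, 1.605)
t=0.020: state=(1.289, 1.600)
t=0.030: state=(1.294, 1.594)
continuing one RK4 step at a time; state shown every 20 steps (Δt=0.2):
t=0.200: state=(1.385, 1.520)
t=0.400: state=(1.511, 1.462)
t=0.600: state=(1.656, 1.438)
t=0.800: state=(1.817, 1.450)
t=1.000: state=(1.985, 1.503)
t=1.200: state=(2.151, 1.601)
t=1.400: state=(2.297, 1.750)
t=1.600: state=(2.404, 1.954)
t=1.800: state=(2.449, 2.210)
next step: t=1.810: state=(2.449, 2.224) — y has crossed 2.21
linear interpolation between t=1.800 (2.20972) and t=1.810 (2.22365) → t≈1.800

t = 1.800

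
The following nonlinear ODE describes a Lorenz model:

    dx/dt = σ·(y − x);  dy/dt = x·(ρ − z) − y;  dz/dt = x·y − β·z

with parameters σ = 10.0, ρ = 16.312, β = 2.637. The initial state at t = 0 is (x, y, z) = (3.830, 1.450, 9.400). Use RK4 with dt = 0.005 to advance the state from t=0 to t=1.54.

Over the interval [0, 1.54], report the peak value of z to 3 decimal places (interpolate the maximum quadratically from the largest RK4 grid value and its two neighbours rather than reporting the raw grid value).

t=0.000: state=(3.830, 1.450, 9.400)
step 1 (dt=0.005): k1=(-23.800, 25.023, -19.234), k2=(-22.579, 24.730, -18.958), k3=(-22.617, 24.750, -18.958), k4=(-21.432, 24.470, -18.688); state += dt/6·(k1+2k2+2k3+k4)
t=0.005: state=(3.717, 1.574, 9.305)
t=0.010: state=(3.615, 1.695, 9.213)
t=0.015: state=(3.525, 1.814, 9.123)
continuing one RK4 step at a time; state shown every 10 steps (Δt=0.05):
t=0.050: state=(3.144, 2.599, 8.563)
t=0.100: state=(3.162, 3.696, 7.965)
t=0.150: state=(3.626, 4.916, 7.662)
t=0.200: state=(4.433, 6.362, 7.779)
t=0.250: state=(5.544, 8.043, 8.505)
t=0.300: state=(6.903, 9.792, 10.071)
t=0.350: state=(8.357, 11.176, 12.617)
t=0.400: state=(9.586, 11.526, 15.907)
t=0.450: state=(10.149, 10.346, 19.090)
t=0.500: state=(9.738, 7.937, 21.046)
t=0.550: state=(8.461, 5.325, 21.274)
t=0.600: state=(6.785, 3.388, 20.179)
t=0.650: state=(5.197, 2.331, 18.468)
t=0.700: state=(3.968, 1.936, 16.631)
t=0.750: state=(3.159, 1.934, 14.892)
t=0.800: state=(2.718, 2.152, 13.329)
t=0.850: state=(2.569, 2.518, 11.968)
t=0.900: state=(2.651, 3.020, 10.825)
t=0.950: state=(2.931, 3.681, 9.924)
t=1.000: state=(3.402, 4.537, 9.306)
t=1.050: state=(4.071, 5.618, 9.044)
t=1.100: state=(4.951, 6.924, 9.253)
t=1.150: state=(6.034, 8.373, 10.086)
t=1.200: state=(7.254, 9.735, 11.679)
t=1.250: state=(8.438, 10.595, 14.016)
t=1.300: state=(9.299, 10.474, 16.725)
t=1.350: state=(9.524, 9.196, 19.057)
t=1.400: state=(8.976, 7.174, 20.279)
t=1.450: state=(7.827, 5.168, 20.198)
t=1.500: state=(6.450, 3.718, 19.170)
t=1.540: state=(5.419, 3.038, 18.002)
largest grid value and its neighbours: z(0.525)=21.36690, z(0.530)=21.37939, z(0.535)=21.37570
parabola through these three points peaks at t≈0.531 with z≈21.37998

max z = 21.380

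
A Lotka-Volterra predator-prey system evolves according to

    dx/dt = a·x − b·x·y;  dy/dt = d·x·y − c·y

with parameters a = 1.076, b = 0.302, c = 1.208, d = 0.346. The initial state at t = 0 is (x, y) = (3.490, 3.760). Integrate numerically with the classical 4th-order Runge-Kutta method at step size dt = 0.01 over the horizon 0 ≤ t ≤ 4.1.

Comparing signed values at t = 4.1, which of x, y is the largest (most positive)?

largest component: x

t=0.000: state=(3.490, 3.760)
step 1 (dt=0.01): k1=(-0.208, -0.002), k2=(-0.208, -0.003), k3=(-0.208, -0.003), k4=(-0.208, -0.004); state += dt/6·(k1+2k2+2k3+k4)
t=0.010: state=(3.488, 3.760)
t=0.020: state=(3.486, 3.760)
t=0.030: state=(3.484, 3.760)
continuing one RK4 step at a time; state shown every 20 steps (Δt=0.2):
t=0.200: state=(3.449, 3.754)
t=0.400: state=(3.411, 3.738)
t=0.600: state=(3.377, 3.713)
t=0.800: state=(3.350, 3.680)
t=1.000: state=(3.330, 3.642)
t=1.200: state=(3.319, 3.600)
t=1.400: state=(3.315, 3.557)
t=1.600: state=(3.321, 3.514)
t=1.800: state=(3.335, 3.474)
t=2.000: state=(3.356, 3.439)
t=2.200: state=(3.385, 3.411)
t=2.400: state=(3.418, 3.389)
t=2.600: state=(3.456, 3.377)
t=2.800: state=(3.495, 3.373)
t=3.000: state=(3.535, 3.379)
t=3.200: state=(3.573, 3.393)
t=3.400: state=(3.608, 3.417)
t=3.600: state=(3.637, 3.448)
t=3.800: state=(3.658, 3.486)
t=4.000: state=(3.670, 3.528)
t=4.100: state=(3.673, 3.550)
compare at T: x=3.673, y=3.550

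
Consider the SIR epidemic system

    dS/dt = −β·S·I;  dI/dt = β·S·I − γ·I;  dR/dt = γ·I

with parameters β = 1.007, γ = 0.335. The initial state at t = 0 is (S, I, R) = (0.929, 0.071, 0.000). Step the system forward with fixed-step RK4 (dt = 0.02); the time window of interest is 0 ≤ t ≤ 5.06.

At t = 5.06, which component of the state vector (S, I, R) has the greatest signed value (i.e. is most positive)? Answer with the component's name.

t=0.000: state=(0.929, 0.071, 0.000)
step 1 (dt=0.02): k1=(-0.066, 0.043, 0.024), k2=(-0.067, 0.043, 0.024), k3=(-0.067, 0.043, 0.024), k4=(-0.067, 0.043, 0.024); state += dt/6·(k1+2k2+2k3+k4)
t=0.020: state=(0.928, 0.072, 0.000)
t=0.040: state=(0.926, 0.073, 0.001)
t=0.060: state=(0.925, 0.074, 0.001)
continuing one RK4 step at a time; state shown every 10 steps (Δt=0.2):
t=0.200: state=(0.915, 0.080, 0.005)
t=0.400: state=(0.900, 0.090, 0.011)
t=0.600: state=(0.882, 0.100, 0.017)
t=0.800: state=(0.864, 0.112, 0.024)
t=1.000: state=(0.843, 0.124, 0.032)
t=1.200: state=(0.822, 0.138, 0.041)
t=1.400: state=(0.798, 0.151, 0.051)
t=1.600: state=(0.773, 0.166, 0.061)
t=1.800: state=(0.746, 0.181, 0.073)
t=2.000: state=(0.719, 0.196, 0.085)
t=2.200: state=(0.690, 0.211, 0.099)
t=2.400: state=(0.660, 0.226, 0.114)
t=2.600: state=(0.630, 0.241, 0.129)
t=2.800: state=(0.599, 0.255, 0.146)
t=3.000: state=(0.568, 0.268, 0.164)
t=3.200: state=(0.538, 0.280, 0.182)
t=3.400: state=(0.508, 0.291, 0.201)
t=3.600: state=(0.478, 0.301, 0.221)
t=3.800: state=(0.450, 0.309, 0.241)
t=4.000: state=(0.422, 0.315, 0.262)
t=4.200: state=(0.396, 0.320, 0.284)
t=4.400: state=(0.371, 0.324, 0.305)
t=4.600: state=(0.348, 0.325, 0.327)
t=4.800: state=(0.326, 0.326, 0.349)
t=5.000: state=(0.305, 0.324, 0.371)
t=5.060: state=(0.299, 0.324, 0.377)
compare at T: S=0.299, I=0.324, R=0.377

largest component: R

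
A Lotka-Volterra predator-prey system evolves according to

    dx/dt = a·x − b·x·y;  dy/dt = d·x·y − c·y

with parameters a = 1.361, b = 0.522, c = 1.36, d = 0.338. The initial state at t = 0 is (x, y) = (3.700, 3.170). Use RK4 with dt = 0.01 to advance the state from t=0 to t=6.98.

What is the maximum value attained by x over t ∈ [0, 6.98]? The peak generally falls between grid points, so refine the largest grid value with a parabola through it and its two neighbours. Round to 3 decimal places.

max x = 4.967

t=0.000: state=(3.700, 3.170)
step 1 (dt=0.01): k1=(-1.087, -0.347), k2=(-1.082, -0.352), k3=(-1.082, -0.352), k4=(-1.077, -0.358); state += dt/6·(k1+2k2+2k3+k4)
t=0.010: state=(3.689, 3.166)
t=0.020: state=(3.678, 3.163)
t=0.030: state=(3.668, 3.159)
continuing one RK4 step at a time; state shown every 25 steps (Δt=0.25):
t=0.250: state=(3.462, 3.052)
t=0.500: state=(3.301, 2.889)
t=0.750: state=(3.219, 2.707)
t=1.000: state=(3.215, 2.528)
t=1.250: state=(3.284, 2.366)
t=1.500: state=(3.420, 2.235)
t=1.750: state=(3.614, 2.140)
t=2.000: state=(3.856, 2.088)
t=2.250: state=(4.130, 2.082)
t=2.500: state=(4.412, 2.126)
t=2.750: state=(4.671, 2.222)
t=3.000: state=(4.868, 2.368)
t=3.250: state=(4.963, 2.556)
t=3.500: state=(4.929, 2.766)
t=3.750: state=(4.764, 2.967)
t=4.000: state=(4.496, 3.125)
t=4.250: state=(4.175, 3.209)
t=4.500: state=(3.857, 3.206)
t=4.750: state=(3.583, 3.124)
t=5.000: state=(3.379, 2.982)
t=5.250: state=(3.254, 2.808)
t=5.500: state=(3.208, 2.624)
t=5.750: state=(3.238, 2.452)
t=6.000: state=(3.338, 2.303)
t=6.250: state=(3.501, 2.187)
t=6.500: state=(3.718, 2.111)
t=6.750: state=(3.977, 2.080)
t=6.980: state=(4.236, 2.093)
largest grid value and its neighbours: x(3.300)=4.96712, x(3.310)=4.96729, x(3.320)=4.96724
parabola through these three points peaks at t≈3.313 with x≈4.96729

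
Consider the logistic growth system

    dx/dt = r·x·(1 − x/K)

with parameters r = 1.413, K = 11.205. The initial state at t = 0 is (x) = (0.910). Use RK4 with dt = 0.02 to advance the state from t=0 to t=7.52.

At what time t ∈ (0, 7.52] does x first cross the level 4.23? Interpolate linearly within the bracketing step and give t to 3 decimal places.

t=0.000: state=(0.910)
step 1 (dt=0.02): k1=(1.181), k2=(1.195), k3=(1.196), k4=(1.210); state += dt/6·(k1+2k2+2k3+k4)
t=0.020: state=(0.934)
t=0.040: state=(0.958)
t=0.060: state=(0.983)
continuing one RK4 step at a time; state shown every 25 steps (Δt=0.5):
t=0.500: state=(1.702)
t=1.000: state=(2.985)
t=1.360: state=(4.219)
next step: t=1.380: state=(4.294) — x has crossed 4.23
linear interpolation between t=1.360 (4.21906) and t=1.380 (4.29365) → t≈1.363

t = 1.363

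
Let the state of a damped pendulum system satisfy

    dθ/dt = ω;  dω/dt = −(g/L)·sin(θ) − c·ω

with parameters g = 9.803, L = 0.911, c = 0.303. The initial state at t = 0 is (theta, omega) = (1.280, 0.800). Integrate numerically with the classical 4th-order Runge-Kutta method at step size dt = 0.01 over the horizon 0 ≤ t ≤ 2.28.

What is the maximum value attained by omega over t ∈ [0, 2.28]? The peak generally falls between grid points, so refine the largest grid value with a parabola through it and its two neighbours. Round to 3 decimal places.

max omega = 3.191

t=0.000: state=(1.280, 0.800)
step 1 (dt=0.01): k1=(0.800, -10.551), k2=(0.747, -10.548), k3=(0.747, -10.547), k4=(0.695, -10.542); state += dt/6·(k1+2k2+2k3+k4)
t=0.010: state=(1.287, 0.695)
t=0.020: state=(1.294, 0.589)
t=0.030: state=(1.299, 0.484)
continuing one RK4 step at a time; state shown every 10 steps (Δt=0.1):
t=0.100: state=(1.308, -0.246)
t=0.200: state=(1.232, -1.253)
t=0.300: state=(1.059, -2.183)
t=0.400: state=(0.800, -2.969)
t=0.500: state=(0.474, -3.511)
t=0.600: state=(0.109, -3.710)
t=0.700: state=(-0.255, -3.520)
t=0.800: state=(-0.583, -2.981)
t=0.900: state=(-0.843, -2.195)
t=1.000: state=(-1.017, -1.275)
t=1.100: state=(-1.097, -0.310)
t=1.200: state=(-1.080, 0.642)
t=1.300: state=(-0.970, 1.532)
t=1.400: state=(-0.777, 2.302)
t=1.500: state=(-0.517, 2.874)
t=1.600: state=(-0.212, 3.166)
t=1.700: state=(0.105, 3.126)
t=1.800: state=(0.402, 2.764)
t=1.900: state=(0.650, 2.145)
t=2.000: state=(0.826, 1.363)
t=2.100: state=(0.920, 0.506)
t=2.200: state=(0.927, -0.359)
t=2.280: state=(0.872, -1.019)
largest grid value and its neighbours: omega(1.630)=3.18958, omega(1.640)=3.19071, omega(1.650)=3.18843
parabola through these three points peaks at t≈1.638 with omega≈3.19076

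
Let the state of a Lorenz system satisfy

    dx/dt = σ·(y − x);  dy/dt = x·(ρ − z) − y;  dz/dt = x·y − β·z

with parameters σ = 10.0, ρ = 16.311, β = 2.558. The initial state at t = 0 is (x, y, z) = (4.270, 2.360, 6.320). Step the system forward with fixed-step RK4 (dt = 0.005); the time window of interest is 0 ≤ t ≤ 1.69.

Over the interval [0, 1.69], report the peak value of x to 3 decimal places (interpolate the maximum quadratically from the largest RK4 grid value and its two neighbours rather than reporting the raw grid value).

t=0.000: state=(4.270, 2.360, 6.320)
step 1 (dt=0.005): k1=(-19.100, 40.302, -6.089), k2=(-17.615, 39.788, -5.738), k3=(-17.665, 39.823, -5.736), k4=(-16.226, 39.340, -5.392); state += dt/6·(k1+2k2+2k3+k4)
t=0.005: state=(4.182, 2.559, 6.291)
t=0.010: state=(4.107, 2.754, 6.266)
t=0.015: state=(4.046, 2.944, 6.244)
continuing one RK4 step at a time; state shown every 20 steps (Δt=0.1):
t=0.100: state=(4.418, 6.024, 6.437)
t=0.200: state=(6.907, 10.073, 9.054)
t=0.300: state=(9.977, 12.284, 15.862)
t=0.400: state=(10.149, 7.949, 21.993)
t=0.500: state=(6.612, 2.635, 20.808)
t=0.600: state=(3.397, 1.136, 16.826)
t=0.700: state=(1.998, 1.317, 13.288)
t=0.800: state=(1.787, 1.964, 10.549)
t=0.900: state=(2.275, 3.072, 8.609)
t=1.000: state=(3.432, 4.994, 7.673)
t=1.100: state=(5.479, 8.020, 8.514)
t=1.200: state=(8.304, 11.119, 12.622)
t=1.300: state=(10.091, 10.288, 19.099)
t=1.400: state=(8.405, 5.265, 21.340)
t=1.500: state=(5.126, 2.236, 18.595)
t=1.600: state=(3.057, 1.795, 15.052)
t=1.690: state=(2.437, 2.240, 12.379)
largest grid value and its neighbours: x(0.350)=10.65159, x(0.355)=10.65725, x(0.360)=10.65043
parabola through these three points peaks at t≈0.355 with x≈10.65726

max x = 10.657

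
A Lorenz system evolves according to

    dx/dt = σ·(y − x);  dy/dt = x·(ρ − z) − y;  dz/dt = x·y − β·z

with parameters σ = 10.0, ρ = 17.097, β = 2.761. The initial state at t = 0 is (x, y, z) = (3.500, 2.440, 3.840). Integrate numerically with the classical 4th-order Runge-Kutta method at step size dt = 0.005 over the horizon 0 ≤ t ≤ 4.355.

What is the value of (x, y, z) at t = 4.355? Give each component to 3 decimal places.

(x, y, z) = (9.050, 12.469, 13.179)

t=0.000: state=(3.500, 2.440, 3.840)
step 1 (dt=0.005): k1=(-10.600, 43.960, -2.062), k2=(-9.236, 43.516, -1.731), k3=(-9.281, 43.560, -1.728), k4=(-7.958, 43.156, -1.399); state += dt/6·(k1+2k2+2k3+k4)
t=0.005: state=(3.454, 2.658, 3.831)
t=0.010: state=(3.420, 2.872, 3.826)
t=0.015: state=(3.399, 3.083, 3.824)
continuing one RK4 step at a time; state shown every 40 steps (Δt=0.2):
t=0.200: state=(7.904, 12.315, 8.610)
t=0.400: state=(10.568, 5.892, 25.242)
t=0.600: state=(1.849, -0.156, 15.914)
t=0.800: state=(0.487, 0.496, 9.176)
t=1.000: state=(1.076, 1.704, 5.405)
t=1.200: state=(3.856, 6.406, 4.594)
t=1.400: state=(11.431, 14.431, 17.513)
t=1.600: state=(5.929, 0.870, 21.687)
t=1.800: state=(0.907, 0.279, 12.550)
t=2.000: state=(0.848, 1.212, 7.307)
t=2.200: state=(2.583, 4.207, 4.888)
t=2.400: state=(8.698, 13.002, 10.736)
t=2.600: state=(9.476, 4.539, 24.410)
t=2.800: state=(1.851, 0.310, 15.102)
t=3.000: state=(1.062, 1.350, 8.830)
t=3.200: state=(2.731, 4.315, 5.867)
t=3.400: state=(8.519, 12.505, 11.108)
t=3.600: state=(9.463, 5.066, 23.905)
t=3.800: state=(2.292, 0.773, 15.259)
t=4.000: state=(1.682, 2.180, 9.138)
t=4.200: state=(4.210, 6.476, 7.155)
t=4.355: state=(9.050, 12.469, 13.179)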